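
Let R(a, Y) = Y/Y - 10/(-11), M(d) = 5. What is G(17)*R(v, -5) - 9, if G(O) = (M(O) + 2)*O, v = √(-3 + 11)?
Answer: 2400/11 ≈ 218.18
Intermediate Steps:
v = 2*√2 (v = √8 = 2*√2 ≈ 2.8284)
G(O) = 7*O (G(O) = (5 + 2)*O = 7*O)
R(a, Y) = 21/11 (R(a, Y) = 1 - 10*(-1/11) = 1 + 10/11 = 21/11)
G(17)*R(v, -5) - 9 = (7*17)*(21/11) - 9 = 119*(21/11) - 9 = 2499/11 - 9 = 2400/11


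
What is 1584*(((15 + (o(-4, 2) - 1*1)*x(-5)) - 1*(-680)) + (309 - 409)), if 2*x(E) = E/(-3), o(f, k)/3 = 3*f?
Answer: 893640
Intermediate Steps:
o(f, k) = 9*f (o(f, k) = 3*(3*f) = 9*f)
x(E) = -E/6 (x(E) = (E/(-3))/2 = (E*(-⅓))/2 = (-E/3)/2 = -E/6)
1584*(((15 + (o(-4, 2) - 1*1)*x(-5)) - 1*(-680)) + (309 - 409)) = 1584*(((15 + (9*(-4) - 1*1)*(-⅙*(-5))) - 1*(-680)) + (309 - 409)) = 1584*(((15 + (-36 - 1)*(⅚)) + 680) - 100) = 1584*(((15 - 37*⅚) + 680) - 100) = 1584*(((15 - 185/6) + 680) - 100) = 1584*((-95/6 + 680) - 100) = 1584*(3985/6 - 100) = 1584*(3385/6) = 893640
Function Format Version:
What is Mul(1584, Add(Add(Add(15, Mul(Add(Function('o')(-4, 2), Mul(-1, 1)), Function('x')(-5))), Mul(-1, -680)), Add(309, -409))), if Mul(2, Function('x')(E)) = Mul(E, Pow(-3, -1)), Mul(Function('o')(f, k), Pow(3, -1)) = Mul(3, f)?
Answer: 893640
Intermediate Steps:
Function('o')(f, k) = Mul(9, f) (Function('o')(f, k) = Mul(3, Mul(3, f)) = Mul(9, f))
Function('x')(E) = Mul(Rational(-1, 6), E) (Function('x')(E) = Mul(Rational(1, 2), Mul(E, Pow(-3, -1))) = Mul(Rational(1, 2), Mul(E, Rational(-1, 3))) = Mul(Rational(1, 2), Mul(Rational(-1, 3), E)) = Mul(Rational(-1, 6), E))
Mul(1584, Add(Add(Add(15, Mul(Add(Function('o')(-4, 2), Mul(-1, 1)), Function('x')(-5))), Mul(-1, -680)), Add(309, -409))) = Mul(1584, Add(Add(Add(15, Mul(Add(Mul(9, -4), Mul(-1, 1)), Mul(Rational(-1, 6), -5))), Mul(-1, -680)), Add(309, -409))) = Mul(1584, Add(Add(Add(15, Mul(Add(-36, -1), Rational(5, 6))), 680), -100)) = Mul(1584, Add(Add(Add(15, Mul(-37, Rational(5, 6))), 680), -100)) = Mul(1584, Add(Add(Add(15, Rational(-185, 6)), 680), -100)) = Mul(1584, Add(Add(Rational(-95, 6), 680), -100)) = Mul(1584, Add(Rational(3985, 6), -100)) = Mul(1584, Rational(3385, 6)) = 893640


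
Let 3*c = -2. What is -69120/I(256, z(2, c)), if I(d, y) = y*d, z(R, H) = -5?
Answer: 54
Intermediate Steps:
c = -⅔ (c = (⅓)*(-2) = -⅔ ≈ -0.66667)
I(d, y) = d*y
-69120/I(256, z(2, c)) = -69120/(256*(-5)) = -69120/(-1280) = -69120*(-1/1280) = 54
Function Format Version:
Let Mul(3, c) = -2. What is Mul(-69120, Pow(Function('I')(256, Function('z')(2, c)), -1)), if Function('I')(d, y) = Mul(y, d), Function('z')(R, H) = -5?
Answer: 54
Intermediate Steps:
c = Rational(-2, 3) (c = Mul(Rational(1, 3), -2) = Rational(-2, 3) ≈ -0.66667)
Function('I')(d, y) = Mul(d, y)
Mul(-69120, Pow(Function('I')(256, Function('z')(2, c)), -1)) = Mul(-69120, Pow(Mul(256, -5), -1)) = Mul(-69120, Pow(-1280, -1)) = Mul(-69120, Rational(-1, 1280)) = 54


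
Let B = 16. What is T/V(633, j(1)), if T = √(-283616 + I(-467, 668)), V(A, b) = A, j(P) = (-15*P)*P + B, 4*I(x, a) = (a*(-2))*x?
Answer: I*√14182/211 ≈ 0.5644*I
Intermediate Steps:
I(x, a) = -a*x/2 (I(x, a) = ((a*(-2))*x)/4 = ((-2*a)*x)/4 = (-2*a*x)/4 = -a*x/2)
j(P) = 16 - 15*P² (j(P) = (-15*P)*P + 16 = -15*P² + 16 = 16 - 15*P²)
T = 3*I*√14182 (T = √(-283616 - ½*668*(-467)) = √(-283616 + 155978) = √(-127638) = 3*I*√14182 ≈ 357.26*I)
T/V(633, j(1)) = (3*I*√14182)/633 = (3*I*√14182)*(1/633) = I*√14182/211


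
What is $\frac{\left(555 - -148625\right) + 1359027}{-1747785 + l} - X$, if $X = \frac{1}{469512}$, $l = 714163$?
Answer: $- \frac{354061159303}{242648966232} \approx -1.4592$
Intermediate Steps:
$X = \frac{1}{469512} \approx 2.1299 \cdot 10^{-6}$
$\frac{\left(555 - -148625\right) + 1359027}{-1747785 + l} - X = \frac{\left(555 - -148625\right) + 1359027}{-1747785 + 714163} - \frac{1}{469512} = \frac{\left(555 + 148625\right) + 1359027}{-1033622} - \frac{1}{469512} = \left(149180 + 1359027\right) \left(- \frac{1}{1033622}\right) - \frac{1}{469512} = 1508207 \left(- \frac{1}{1033622}\right) - \frac{1}{469512} = - \frac{1508207}{1033622} - \frac{1}{469512} = - \frac{354061159303}{242648966232}$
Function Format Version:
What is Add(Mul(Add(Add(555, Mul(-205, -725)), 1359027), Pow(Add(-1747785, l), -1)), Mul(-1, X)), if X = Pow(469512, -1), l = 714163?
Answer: Rational(-354061159303, 242648966232) ≈ -1.4592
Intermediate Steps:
X = Rational(1, 469512) ≈ 2.1299e-6
Add(Mul(Add(Add(555, Mul(-205, -725)), 1359027), Pow(Add(-1747785, l), -1)), Mul(-1, X)) = Add(Mul(Add(Add(555, Mul(-205, -725)), 1359027), Pow(Add(-1747785, 714163), -1)), Mul(-1, Rational(1, 469512))) = Add(Mul(Add(Add(555, 148625), 1359027), Pow(-1033622, -1)), Rational(-1, 469512)) = Add(Mul(Add(149180, 1359027), Rational(-1, 1033622)), Rational(-1, 469512)) = Add(Mul(1508207, Rational(-1, 1033622)), Rational(-1, 469512)) = Add(Rational(-1508207, 1033622), Rational(-1, 469512)) = Rational(-354061159303, 242648966232)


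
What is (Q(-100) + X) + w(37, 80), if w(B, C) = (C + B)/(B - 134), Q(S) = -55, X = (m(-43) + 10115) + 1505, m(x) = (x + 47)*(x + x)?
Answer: 1088320/97 ≈ 11220.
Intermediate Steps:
m(x) = 2*x*(47 + x) (m(x) = (47 + x)*(2*x) = 2*x*(47 + x))
X = 11276 (X = (2*(-43)*(47 - 43) + 10115) + 1505 = (2*(-43)*4 + 10115) + 1505 = (-344 + 10115) + 1505 = 9771 + 1505 = 11276)
w(B, C) = (B + C)/(-134 + B)
(Q(-100) + X) + w(37, 80) = (-55 + 11276) + (37 + 80)/(-134 + 37) = 11221 + 117/(-97) = 11221 - 1/97*117 = 11221 - 117/97 = 1088320/97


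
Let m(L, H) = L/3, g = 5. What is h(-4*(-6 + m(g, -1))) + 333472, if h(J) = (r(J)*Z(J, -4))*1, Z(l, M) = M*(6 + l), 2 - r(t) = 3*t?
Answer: 1014416/3 ≈ 3.3814e+5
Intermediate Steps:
m(L, H) = L/3 (m(L, H) = L*(⅓) = L/3)
r(t) = 2 - 3*t
h(J) = (-24 - 4*J)*(2 - 3*J) (h(J) = ((2 - 3*J)*(-4*(6 + J)))*1 = ((2 - 3*J)*(-24 - 4*J))*1 = ((-24 - 4*J)*(2 - 3*J))*1 = (-24 - 4*J)*(2 - 3*J))
h(-4*(-6 + m(g, -1))) + 333472 = 4*(-2 + 3*(-4*(-6 + (⅓)*5)))*(6 - 4*(-6 + (⅓)*5)) + 333472 = 4*(-2 + 3*(-4*(-6 + 5/3)))*(6 - 4*(-6 + 5/3)) + 333472 = 4*(-2 + 3*(-4*(-13/3)))*(6 - 4*(-13/3)) + 333472 = 4*(-2 + 3*(52/3))*(6 + 52/3) + 333472 = 4*(-2 + 52)*(70/3) + 333472 = 4*50*(70/3) + 333472 = 14000/3 + 333472 = 1014416/3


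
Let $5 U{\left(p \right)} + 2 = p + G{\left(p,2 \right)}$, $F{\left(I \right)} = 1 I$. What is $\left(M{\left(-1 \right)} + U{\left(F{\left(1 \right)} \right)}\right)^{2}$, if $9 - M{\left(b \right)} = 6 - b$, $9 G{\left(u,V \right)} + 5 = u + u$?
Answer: $\frac{676}{225} \approx 3.0044$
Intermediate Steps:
$G{\left(u,V \right)} = - \frac{5}{9} + \frac{2 u}{9}$ ($G{\left(u,V \right)} = - \frac{5}{9} + \frac{u + u}{9} = - \frac{5}{9} + \frac{2 u}{9}$)
$M{\left(b \right)} = 3 + b$ ($M{\left(b \right)} = 9 - \left(6 - b\right) = 9 + \left(-6 + b\right) = 3 + b$)
$F{\left(I \right)} = I$
$U{\left(p \right)} = - \frac{23}{45} + \frac{11 p}{45}$ ($U{\left(p \right)} = - \frac{2}{5} + \frac{p + \left(- \frac{5}{9} + \frac{2 p}{9}\right)}{5} = - \frac{2}{5} + \frac{- \frac{5}{9} + \frac{11 p}{9}}{5} = - \frac{2}{5} + \left(- \frac{1}{9} + \frac{11 p}{45}\right) = - \frac{23}{45} + \frac{11 p}{45}$)
$\left(M{\left(-1 \right)} + U{\left(F{\left(1 \right)} \right)}\right)^{2} = \left(\left(3 - 1\right) + \left(- \frac{23}{45} + \frac{11}{45} \cdot 1\right)\right)^{2} = \left(2 + \left(- \frac{23}{45} + \frac{11}{45}\right)\right)^{2} = \left(2 - \frac{4}{15}\right)^{2} = \left(\frac{26}{15}\right)^{2} = \frac{676}{225}$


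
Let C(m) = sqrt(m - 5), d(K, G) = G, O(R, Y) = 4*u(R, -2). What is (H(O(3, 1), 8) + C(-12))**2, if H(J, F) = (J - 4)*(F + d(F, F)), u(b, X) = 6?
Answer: (320 + I*sqrt(17))**2 ≈ 1.0238e+5 + 2638.8*I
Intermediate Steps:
O(R, Y) = 24 (O(R, Y) = 4*6 = 24)
C(m) = sqrt(-5 + m)
H(J, F) = 2*F*(-4 + J) (H(J, F) = (J - 4)*(F + F) = (-4 + J)*(2*F) = 2*F*(-4 + J))
(H(O(3, 1), 8) + C(-12))**2 = (2*8*(-4 + 24) + sqrt(-5 - 12))**2 = (2*8*20 + sqrt(-17))**2 = (320 + I*sqrt(17))**2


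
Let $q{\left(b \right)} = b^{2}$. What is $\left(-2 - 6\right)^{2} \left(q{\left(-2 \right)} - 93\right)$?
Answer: $-5696$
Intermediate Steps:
$\left(-2 - 6\right)^{2} \left(q{\left(-2 \right)} - 93\right) = \left(-2 - 6\right)^{2} \left(\left(-2\right)^{2} - 93\right) = \left(-8\right)^{2} \left(4 - 93\right) = 64 \left(-89\right) = -5696$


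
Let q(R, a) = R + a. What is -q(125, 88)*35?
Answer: -7455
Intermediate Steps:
-q(125, 88)*35 = -(125 + 88)*35 = -213*35 = -1*7455 = -7455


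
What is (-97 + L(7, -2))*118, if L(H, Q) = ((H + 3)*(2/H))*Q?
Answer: -84842/7 ≈ -12120.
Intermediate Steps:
L(H, Q) = 2*Q*(3 + H)/H (L(H, Q) = ((3 + H)*(2/H))*Q = (2*(3 + H)/H)*Q = 2*Q*(3 + H)/H)
(-97 + L(7, -2))*118 = (-97 + 2*(-2)*(3 + 7)/7)*118 = (-97 + 2*(-2)*(⅐)*10)*118 = (-97 - 40/7)*118 = -719/7*118 = -84842/7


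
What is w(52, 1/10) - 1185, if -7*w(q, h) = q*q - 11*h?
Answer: -109979/70 ≈ -1571.1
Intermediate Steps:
w(q, h) = -q**2/7 + 11*h/7 (w(q, h) = -(q*q - 11*h)/7 = -(q**2 - 11*h)/7 = -q**2/7 + 11*h/7)
w(52, 1/10) - 1185 = (-1/7*52**2 + (11/7)/10) - 1185 = (-1/7*2704 + (11/7)*(1/10)) - 1185 = (-2704/7 + 11/70) - 1185 = -27029/70 - 1185 = -109979/70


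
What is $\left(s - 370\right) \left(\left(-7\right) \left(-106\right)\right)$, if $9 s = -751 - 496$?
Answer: $- \frac{3396134}{9} \approx -3.7735 \cdot 10^{5}$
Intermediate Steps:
$s = - \frac{1247}{9}$ ($s = \frac{-751 - 496}{9} = \frac{1}{9} \left(-1247\right) = - \frac{1247}{9} \approx -138.56$)
$\left(s - 370\right) \left(\left(-7\right) \left(-106\right)\right) = \left(- \frac{1247}{9} - 370\right) \left(\left(-7\right) \left(-106\right)\right) = \left(- \frac{4577}{9}\right) 742 = - \frac{3396134}{9}$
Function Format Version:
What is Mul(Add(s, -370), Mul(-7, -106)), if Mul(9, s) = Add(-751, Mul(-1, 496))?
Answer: Rational(-3396134, 9) ≈ -3.7735e+5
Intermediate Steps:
s = Rational(-1247, 9) (s = Mul(Rational(1, 9), Add(-751, Mul(-1, 496))) = Mul(Rational(1, 9), Add(-751, -496)) = Mul(Rational(1, 9), -1247) = Rational(-1247, 9) ≈ -138.56)
Mul(Add(s, -370), Mul(-7, -106)) = Mul(Add(Rational(-1247, 9), -370), Mul(-7, -106)) = Mul(Rational(-4577, 9), 742) = Rational(-3396134, 9)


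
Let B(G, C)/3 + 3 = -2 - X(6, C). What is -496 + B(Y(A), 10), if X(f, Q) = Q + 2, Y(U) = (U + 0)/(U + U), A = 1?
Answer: -547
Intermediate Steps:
Y(U) = ½ (Y(U) = U/((2*U)) = U*(1/(2*U)) = ½)
X(f, Q) = 2 + Q
B(G, C) = -21 - 3*C (B(G, C) = -9 + 3*(-2 - (2 + C)) = -9 + 3*(-2 + (-2 - C)) = -9 + 3*(-4 - C) = -9 + (-12 - 3*C) = -21 - 3*C)
-496 + B(Y(A), 10) = -496 + (-21 - 3*10) = -496 + (-21 - 30) = -496 - 51 = -547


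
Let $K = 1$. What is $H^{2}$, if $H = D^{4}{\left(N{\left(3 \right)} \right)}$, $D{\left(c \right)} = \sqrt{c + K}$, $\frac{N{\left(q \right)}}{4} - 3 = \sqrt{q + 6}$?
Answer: $390625$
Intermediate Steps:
$N{\left(q \right)} = 12 + 4 \sqrt{6 + q}$ ($N{\left(q \right)} = 12 + 4 \sqrt{q + 6} = 12 + 4 \sqrt{6 + q}$)
$D{\left(c \right)} = \sqrt{1 + c}$ ($D{\left(c \right)} = \sqrt{c + 1} = \sqrt{1 + c}$)
$H = 625$ ($H = \left(\sqrt{1 + \left(12 + 4 \sqrt{6 + 3}\right)}\right)^{4} = \left(\sqrt{1 + \left(12 + 4 \sqrt{9}\right)}\right)^{4} = \left(\sqrt{1 + \left(12 + 4 \cdot 3\right)}\right)^{4} = \left(\sqrt{1 + \left(12 + 12\right)}\right)^{4} = \left(\sqrt{1 + 24}\right)^{4} = \left(\sqrt{25}\right)^{4} = 5^{4} = 625$)
$H^{2} = 625^{2} = 390625$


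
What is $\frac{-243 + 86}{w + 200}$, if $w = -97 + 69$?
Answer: $- \frac{157}{172} \approx -0.91279$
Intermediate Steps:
$w = -28$
$\frac{-243 + 86}{w + 200} = \frac{-243 + 86}{-28 + 200} = - \frac{157}{172}$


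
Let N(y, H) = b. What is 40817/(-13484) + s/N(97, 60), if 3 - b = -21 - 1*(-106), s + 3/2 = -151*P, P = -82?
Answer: -21285707/138211 ≈ -154.01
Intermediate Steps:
s = 24761/2 (s = -3/2 - 151*(-82) = -3/2 + 12382 = 24761/2 ≈ 12381.)
b = -82 (b = 3 - (-21 - 1*(-106)) = 3 - (-21 + 106) = 3 - 1*85 = 3 - 85 = -82)
N(y, H) = -82
40817/(-13484) + s/N(97, 60) = 40817/(-13484) + (24761/2)/(-82) = 40817*(-1/13484) + (24761/2)*(-1/82) = -40817/13484 - 24761/164 = -21285707/138211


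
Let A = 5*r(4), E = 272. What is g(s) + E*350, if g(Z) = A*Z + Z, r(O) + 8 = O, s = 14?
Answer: 94934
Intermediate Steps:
r(O) = -8 + O
A = -20 (A = 5*(-8 + 4) = 5*(-4) = -20)
g(Z) = -19*Z (g(Z) = -20*Z + Z = -19*Z)
g(s) + E*350 = -19*14 + 272*350 = -266 + 95200 = 94934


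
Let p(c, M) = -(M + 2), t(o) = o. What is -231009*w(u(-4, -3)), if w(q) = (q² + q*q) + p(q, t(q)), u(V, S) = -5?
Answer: -12243477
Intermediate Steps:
p(c, M) = -2 - M (p(c, M) = -(2 + M) = -2 - M)
w(q) = -2 - q + 2*q² (w(q) = (q² + q*q) + (-2 - q) = (q² + q²) + (-2 - q) = 2*q² + (-2 - q) = -2 - q + 2*q²)
-231009*w(u(-4, -3)) = -231009*(-2 - 1*(-5) + 2*(-5)²) = -231009*(-2 + 5 + 2*25) = -231009*(-2 + 5 + 50) = -231009*53 = -12243477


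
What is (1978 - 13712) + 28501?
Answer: 16767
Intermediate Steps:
(1978 - 13712) + 28501 = -11734 + 28501 = 16767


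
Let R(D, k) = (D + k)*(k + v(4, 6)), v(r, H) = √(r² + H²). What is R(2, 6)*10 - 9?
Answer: 471 + 160*√13 ≈ 1047.9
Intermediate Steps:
v(r, H) = √(H² + r²)
R(D, k) = (D + k)*(k + 2*√13) (R(D, k) = (D + k)*(k + √(6² + 4²)) = (D + k)*(k + √(36 + 16)) = (D + k)*(k + √52) = (D + k)*(k + 2*√13))
R(2, 6)*10 - 9 = (6² + 2*6 + 2*2*√13 + 2*6*√13)*10 - 9 = (36 + 12 + 4*√13 + 12*√13)*10 - 9 = (48 + 16*√13)*10 - 9 = (480 + 160*√13) - 9 = 471 + 160*√13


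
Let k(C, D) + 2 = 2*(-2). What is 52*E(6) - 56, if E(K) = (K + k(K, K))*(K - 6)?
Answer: -56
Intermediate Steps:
k(C, D) = -6 (k(C, D) = -2 + 2*(-2) = -2 - 4 = -6)
E(K) = (-6 + K)**2 (E(K) = (K - 6)*(K - 6) = (-6 + K)*(-6 + K) = (-6 + K)**2)
52*E(6) - 56 = 52*(36 + 6**2 - 12*6) - 56 = 52*(36 + 36 - 72) - 56 = 52*0 - 56 = 0 - 56 = -56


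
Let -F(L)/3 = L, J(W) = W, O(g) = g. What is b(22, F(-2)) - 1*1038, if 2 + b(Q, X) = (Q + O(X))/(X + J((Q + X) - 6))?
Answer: -1039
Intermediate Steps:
F(L) = -3*L
b(Q, X) = -2 + (Q + X)/(-6 + Q + 2*X) (b(Q, X) = -2 + (Q + X)/(X + ((Q + X) - 6)) = -2 + (Q + X)/(X + (-6 + Q + X)) = -2 + (Q + X)/(-6 + Q + 2*X))
b(22, F(-2)) - 1*1038 = (12 - 1*22 - (-9)*(-2))/(-6 + 22 + 2*(-3*(-2))) - 1*1038 = (12 - 22 - 3*6)/(-6 + 22 + 2*6) - 1038 = (12 - 22 - 18)/(-6 + 22 + 12) - 1038 = -28/28 - 1038 = (1/28)*(-28) - 1038 = -1 - 1038 = -1039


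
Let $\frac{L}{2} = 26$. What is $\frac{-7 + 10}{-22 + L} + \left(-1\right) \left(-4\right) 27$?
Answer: $\frac{1081}{10} \approx 108.1$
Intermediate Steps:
$L = 52$ ($L = 2 \cdot 26 = 52$)
$\frac{-7 + 10}{-22 + L} + \left(-1\right) \left(-4\right) 27 = \frac{-7 + 10}{-22 + 52} + \left(-1\right) \left(-4\right) 27 = \frac{3}{30} + 4 \cdot 27 = 3 \cdot \frac{1}{30} + 108 = \frac{1}{10} + 108 = \frac{1081}{10}$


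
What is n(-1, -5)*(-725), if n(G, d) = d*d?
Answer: -18125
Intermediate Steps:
n(G, d) = d²
n(-1, -5)*(-725) = (-5)²*(-725) = 25*(-725) = -18125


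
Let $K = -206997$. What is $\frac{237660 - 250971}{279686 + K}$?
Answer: $- \frac{13311}{72689} \approx -0.18312$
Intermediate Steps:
$\frac{237660 - 250971}{279686 + K} = \frac{237660 - 250971}{279686 - 206997} = - \frac{13311}{72689}$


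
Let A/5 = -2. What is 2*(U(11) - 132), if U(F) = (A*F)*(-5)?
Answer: 836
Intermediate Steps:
A = -10 (A = 5*(-2) = -10)
U(F) = 50*F (U(F) = -10*F*(-5) = 50*F)
2*(U(11) - 132) = 2*(50*11 - 132) = 2*(550 - 132) = 2*418 = 836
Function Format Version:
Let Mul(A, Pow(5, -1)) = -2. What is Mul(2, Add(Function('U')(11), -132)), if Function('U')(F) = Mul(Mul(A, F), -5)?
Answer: 836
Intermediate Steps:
A = -10 (A = Mul(5, -2) = -10)
Function('U')(F) = Mul(50, F) (Function('U')(F) = Mul(Mul(-10, F), -5) = Mul(50, F))
Mul(2, Add(Function('U')(11), -132)) = Mul(2, Add(Mul(50, 11), -132)) = Mul(2, Add(550, -132)) = Mul(2, 418) = 836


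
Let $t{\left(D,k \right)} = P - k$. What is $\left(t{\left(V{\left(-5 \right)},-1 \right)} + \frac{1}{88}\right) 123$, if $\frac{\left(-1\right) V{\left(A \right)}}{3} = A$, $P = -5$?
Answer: $- \frac{43173}{88} \approx -490.6$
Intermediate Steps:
$V{\left(A \right)} = - 3 A$
$t{\left(D,k \right)} = -5 - k$
$\left(t{\left(V{\left(-5 \right)},-1 \right)} + \frac{1}{88}\right) 123 = \left(\left(-5 - -1\right) + \frac{1}{88}\right) 123 = \left(\left(-5 + 1\right) + \frac{1}{88}\right) 123 = \left(-4 + \frac{1}{88}\right) 123 = \left(- \frac{351}{88}\right) 123 = - \frac{43173}{88}$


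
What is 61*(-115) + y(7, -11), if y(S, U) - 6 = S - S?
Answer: -7009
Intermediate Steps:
y(S, U) = 6 (y(S, U) = 6 + (S - S) = 6 + 0 = 6)
61*(-115) + y(7, -11) = 61*(-115) + 6 = -7015 + 6 = -7009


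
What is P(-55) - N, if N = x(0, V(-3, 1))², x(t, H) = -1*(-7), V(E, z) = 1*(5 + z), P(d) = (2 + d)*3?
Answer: -208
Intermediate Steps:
P(d) = 6 + 3*d
V(E, z) = 5 + z
x(t, H) = 7
N = 49 (N = 7² = 49)
P(-55) - N = (6 + 3*(-55)) - 1*49 = (6 - 165) - 49 = -159 - 49 = -208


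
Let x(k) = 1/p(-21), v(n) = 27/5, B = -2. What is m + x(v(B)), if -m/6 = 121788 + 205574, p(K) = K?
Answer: -41247613/21 ≈ -1.9642e+6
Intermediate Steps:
v(n) = 27/5 (v(n) = 27*(⅕) = 27/5)
m = -1964172 (m = -6*(121788 + 205574) = -6*327362 = -1964172)
x(k) = -1/21 (x(k) = 1/(-21) = -1/21)
m + x(v(B)) = -1964172 - 1/21 = -41247613/21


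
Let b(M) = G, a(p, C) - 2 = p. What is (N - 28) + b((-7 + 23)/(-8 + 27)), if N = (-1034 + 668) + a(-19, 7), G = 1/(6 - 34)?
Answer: -11509/28 ≈ -411.04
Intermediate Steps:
a(p, C) = 2 + p
G = -1/28 (G = 1/(-28) = -1/28 ≈ -0.035714)
N = -383 (N = (-1034 + 668) + (2 - 19) = -366 - 17 = -383)
b(M) = -1/28
(N - 28) + b((-7 + 23)/(-8 + 27)) = (-383 - 28) - 1/28 = -411 - 1/28 = -11509/28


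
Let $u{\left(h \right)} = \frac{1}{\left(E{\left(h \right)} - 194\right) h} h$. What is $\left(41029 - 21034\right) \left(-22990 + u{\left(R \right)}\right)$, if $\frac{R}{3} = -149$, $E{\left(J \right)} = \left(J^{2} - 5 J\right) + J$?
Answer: $- \frac{92581948105155}{201403} \approx -4.5968 \cdot 10^{8}$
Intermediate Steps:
$E{\left(J \right)} = J^{2} - 4 J$
$R = -447$ ($R = 3 \left(-149\right) = -447$)
$u{\left(h \right)} = \frac{1}{-194 + h \left(-4 + h\right)}$ ($u{\left(h \right)} = \frac{1}{\left(h \left(-4 + h\right) - 194\right) h} h = \frac{1}{\left(-194 + h \left(-4 + h\right)\right) h} h = \frac{1}{h \left(-194 + h \left(-4 + h\right)\right)} h = \frac{1}{-194 + h \left(-4 + h\right)}$)
$\left(41029 - 21034\right) \left(-22990 + u{\left(R \right)}\right) = \left(41029 - 21034\right) \left(-22990 + \frac{1}{-194 - 447 \left(-4 - 447\right)}\right) = 19995 \left(-22990 + \frac{1}{-194 - -201597}\right) = 19995 \left(-22990 + \frac{1}{-194 + 201597}\right) = 19995 \left(-22990 + \frac{1}{201403}\right) = 19995 \left(- \frac{4630254969}{201403}\right) = - \frac{92581948105155}{201403}$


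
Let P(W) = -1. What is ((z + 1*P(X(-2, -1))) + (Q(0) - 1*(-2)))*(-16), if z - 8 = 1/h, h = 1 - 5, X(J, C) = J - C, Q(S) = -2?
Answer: -108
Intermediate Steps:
h = -4
z = 31/4 (z = 8 + 1/(-4) = 8 - 1/4 = 31/4 ≈ 7.7500)
((z + 1*P(X(-2, -1))) + (Q(0) - 1*(-2)))*(-16) = ((31/4 + 1*(-1)) + (-2 - 1*(-2)))*(-16) = ((31/4 - 1) + (-2 + 2))*(-16) = (27/4 + 0)*(-16) = (27/4)*(-16) = -108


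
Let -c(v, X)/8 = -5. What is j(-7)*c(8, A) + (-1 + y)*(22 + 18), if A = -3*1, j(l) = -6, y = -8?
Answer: -600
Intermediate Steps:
A = -3
c(v, X) = 40 (c(v, X) = -8*(-5) = 40)
j(-7)*c(8, A) + (-1 + y)*(22 + 18) = -6*40 + (-1 - 8)*(22 + 18) = -240 - 9*40 = -240 - 360 = -600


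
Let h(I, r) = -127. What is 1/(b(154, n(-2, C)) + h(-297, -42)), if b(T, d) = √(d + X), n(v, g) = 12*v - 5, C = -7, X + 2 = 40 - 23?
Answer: -127/16143 - I*√14/16143 ≈ -0.0078672 - 0.00023178*I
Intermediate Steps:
X = 15 (X = -2 + (40 - 23) = -2 + 17 = 15)
n(v, g) = -5 + 12*v
b(T, d) = √(15 + d) (b(T, d) = √(d + 15) = √(15 + d))
1/(b(154, n(-2, C)) + h(-297, -42)) = 1/(√(15 + (-5 + 12*(-2))) - 127) = 1/(√(15 + (-5 - 24)) - 127) = 1/(√(15 - 29) - 127) = 1/(√(-14) - 127) = 1/(I*√14 - 127) = 1/(-127 + I*√14)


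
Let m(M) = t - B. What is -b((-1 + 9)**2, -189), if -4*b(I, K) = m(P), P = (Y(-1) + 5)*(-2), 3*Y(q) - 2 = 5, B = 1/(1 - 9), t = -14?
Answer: -111/32 ≈ -3.4688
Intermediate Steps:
B = -1/8 (B = 1/(-8) = -1/8 ≈ -0.12500)
Y(q) = 7/3 (Y(q) = 2/3 + (1/3)*5 = 2/3 + 5/3 = 7/3)
P = -44/3 (P = (7/3 + 5)*(-2) = (22/3)*(-2) = -44/3 ≈ -14.667)
m(M) = -111/8 (m(M) = -14 - 1*(-1/8) = -14 + 1/8 = -111/8)
b(I, K) = 111/32 (b(I, K) = -1/4*(-111/8) = 111/32)
-b((-1 + 9)**2, -189) = -1*111/32 = -111/32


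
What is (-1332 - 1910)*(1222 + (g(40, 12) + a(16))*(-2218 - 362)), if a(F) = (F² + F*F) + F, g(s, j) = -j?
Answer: 4312048036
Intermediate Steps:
a(F) = F + 2*F² (a(F) = (F² + F²) + F = 2*F² + F = F + 2*F²)
(-1332 - 1910)*(1222 + (g(40, 12) + a(16))*(-2218 - 362)) = (-1332 - 1910)*(1222 + (-1*12 + 16*(1 + 2*16))*(-2218 - 362)) = -3242*(1222 + (-12 + 16*(1 + 32))*(-2580)) = -3242*(1222 + (-12 + 16*33)*(-2580)) = -3242*(1222 + (-12 + 528)*(-2580)) = -3242*(1222 + 516*(-2580)) = -3242*(1222 - 1331280) = -3242*(-1330058) = 4312048036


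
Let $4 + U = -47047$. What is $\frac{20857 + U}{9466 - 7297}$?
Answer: $- \frac{26194}{2169} \approx -12.077$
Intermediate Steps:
$U = -47051$ ($U = -4 - 47047 = -47051$)
$\frac{20857 + U}{9466 - 7297} = \frac{20857 - 47051}{9466 - 7297} = - \frac{26194}{2169}$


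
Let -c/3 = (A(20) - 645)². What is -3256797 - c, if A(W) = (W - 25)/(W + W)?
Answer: -128527245/64 ≈ -2.0082e+6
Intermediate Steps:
A(W) = (-25 + W)/(2*W) (A(W) = (-25 + W)/((2*W)) = (-25 + W)*(1/(2*W)) = (-25 + W)/(2*W))
c = -79907763/64 (c = -3*((½)*(-25 + 20)/20 - 645)² = -3*((½)*(1/20)*(-5) - 645)² = -3*(-⅛ - 645)² = -3*(-5161/8)² = -3*26635921/64 = -79907763/64 ≈ -1.2486e+6)
-3256797 - c = -3256797 - 1*(-79907763/64) = -3256797 + 79907763/64 = -128527245/64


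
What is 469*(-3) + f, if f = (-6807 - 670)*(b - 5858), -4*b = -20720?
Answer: 5067999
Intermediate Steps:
b = 5180 (b = -¼*(-20720) = 5180)
f = 5069406 (f = (-6807 - 670)*(5180 - 5858) = -7477*(-678) = 5069406)
469*(-3) + f = 469*(-3) + 5069406 = -1407 + 5069406 = 5067999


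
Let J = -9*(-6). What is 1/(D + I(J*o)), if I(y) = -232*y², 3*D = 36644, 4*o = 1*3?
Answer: -3/1104970 ≈ -2.7150e-6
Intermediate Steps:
o = ¾ (o = (1*3)/4 = (¼)*3 = ¾ ≈ 0.75000)
J = 54
D = 36644/3 (D = (⅓)*36644 = 36644/3 ≈ 12215.)
1/(D + I(J*o)) = 1/(36644/3 - 232*(54*(¾))²) = 1/(36644/3 - 232*(81/2)²) = 1/(36644/3 - 232*6561/4) = 1/(36644/3 - 380538) = 1/(-1104970/3) = -3/1104970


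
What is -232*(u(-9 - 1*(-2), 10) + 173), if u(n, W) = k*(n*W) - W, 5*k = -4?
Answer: -50808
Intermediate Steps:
k = -⅘ (k = (⅕)*(-4) = -⅘ ≈ -0.80000)
u(n, W) = -W - 4*W*n/5 (u(n, W) = -4*n*W/5 - W = -4*W*n/5 - W = -W - 4*W*n/5)
-232*(u(-9 - 1*(-2), 10) + 173) = -232*(-⅕*10*(5 + 4*(-9 - 1*(-2))) + 173) = -232*(-⅕*10*(5 + 4*(-9 + 2)) + 173) = -232*(-⅕*10*(5 + 4*(-7)) + 173) = -232*(-⅕*10*(5 - 28) + 173) = -232*(-⅕*10*(-23) + 173) = -232*(46 + 173) = -232*219 = -50808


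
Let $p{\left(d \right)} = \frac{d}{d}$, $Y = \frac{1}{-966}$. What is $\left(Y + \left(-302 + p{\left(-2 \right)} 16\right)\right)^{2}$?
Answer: $\frac{76328980729}{933156} \approx 81797.0$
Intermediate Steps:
$Y = - \frac{1}{966} \approx -0.0010352$
$p{\left(d \right)} = 1$
$\left(Y + \left(-302 + p{\left(-2 \right)} 16\right)\right)^{2} = \left(- \frac{1}{966} + \left(-302 + 1 \cdot 16\right)\right)^{2} = \left(- \frac{1}{966} + \left(-302 + 16\right)\right)^{2} = \left(- \frac{1}{966} - 286\right)^{2} = \left(- \frac{276277}{966}\right)^{2} = \frac{76328980729}{933156}$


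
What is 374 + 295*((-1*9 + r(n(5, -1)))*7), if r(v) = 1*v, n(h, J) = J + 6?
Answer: -7886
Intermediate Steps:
n(h, J) = 6 + J
r(v) = v
374 + 295*((-1*9 + r(n(5, -1)))*7) = 374 + 295*((-1*9 + (6 - 1))*7) = 374 + 295*((-9 + 5)*7) = 374 + 295*(-4*7) = 374 + 295*(-28) = 374 - 8260 = -7886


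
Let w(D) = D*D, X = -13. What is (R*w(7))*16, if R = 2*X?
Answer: -20384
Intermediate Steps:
w(D) = D**2
R = -26 (R = 2*(-13) = -26)
(R*w(7))*16 = -26*7**2*16 = -26*49*16 = -1274*16 = -20384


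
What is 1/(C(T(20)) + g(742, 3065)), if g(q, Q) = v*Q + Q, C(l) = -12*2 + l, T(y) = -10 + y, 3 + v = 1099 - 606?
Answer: 1/1504901 ≈ 6.6450e-7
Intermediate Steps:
v = 490 (v = -3 + (1099 - 606) = -3 + 493 = 490)
C(l) = -24 + l
g(q, Q) = 491*Q (g(q, Q) = 490*Q + Q = 491*Q)
1/(C(T(20)) + g(742, 3065)) = 1/((-24 + (-10 + 20)) + 491*3065) = 1/((-24 + 10) + 1504915) = 1/(-14 + 1504915) = 1/1504901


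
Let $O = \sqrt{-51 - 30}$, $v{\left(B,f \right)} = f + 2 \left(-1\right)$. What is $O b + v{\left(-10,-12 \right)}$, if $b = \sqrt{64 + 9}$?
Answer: $-14 + 9 i \sqrt{73} \approx -14.0 + 76.896 i$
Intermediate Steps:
$v{\left(B,f \right)} = -2 + f$ ($v{\left(B,f \right)} = f - 2 = -2 + f$)
$O = 9 i$ ($O = \sqrt{-51 - 30} = \sqrt{-81} = 9 i \approx 9.0 i$)
$b = \sqrt{73} \approx 8.544$
$O b + v{\left(-10,-12 \right)} = 9 i \sqrt{73} - 14 = -14 + 9 i \sqrt{73}$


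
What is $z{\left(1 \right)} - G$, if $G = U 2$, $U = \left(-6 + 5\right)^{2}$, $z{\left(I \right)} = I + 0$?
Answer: $-1$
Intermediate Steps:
$z{\left(I \right)} = I$
$U = 1$ ($U = \left(-1\right)^{2} = 1$)
$G = 2$ ($G = 1 \cdot 2 = 2$)
$z{\left(1 \right)} - G = 1 - 2 = -1$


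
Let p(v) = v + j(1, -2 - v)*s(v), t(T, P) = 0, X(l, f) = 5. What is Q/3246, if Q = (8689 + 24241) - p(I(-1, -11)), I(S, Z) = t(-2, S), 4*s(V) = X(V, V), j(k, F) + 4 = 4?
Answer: 16465/1623 ≈ 10.145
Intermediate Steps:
j(k, F) = 0 (j(k, F) = -4 + 4 = 0)
s(V) = 5/4 (s(V) = (¼)*5 = 5/4)
I(S, Z) = 0
p(v) = v (p(v) = v + 0*(5/4) = v + 0 = v)
Q = 32930 (Q = (8689 + 24241) - 1*0 = 32930 + 0 = 32930)
Q/3246 = 32930/3246 = 32930*(1/3246) = 16465/1623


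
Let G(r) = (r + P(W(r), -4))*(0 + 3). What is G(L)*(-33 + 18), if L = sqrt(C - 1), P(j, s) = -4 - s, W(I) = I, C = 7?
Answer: -45*sqrt(6) ≈ -110.23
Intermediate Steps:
L = sqrt(6) (L = sqrt(7 - 1) = sqrt(6) ≈ 2.4495)
G(r) = 3*r (G(r) = (r + (-4 - 1*(-4)))*(0 + 3) = (r + (-4 + 4))*3 = (r + 0)*3 = r*3 = 3*r)
G(L)*(-33 + 18) = (3*sqrt(6))*(-33 + 18) = (3*sqrt(6))*(-15) = -45*sqrt(6)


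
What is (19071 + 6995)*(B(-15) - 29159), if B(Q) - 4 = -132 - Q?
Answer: -763003952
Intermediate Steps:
B(Q) = -128 - Q (B(Q) = 4 + (-132 - Q) = -128 - Q)
(19071 + 6995)*(B(-15) - 29159) = (19071 + 6995)*((-128 - 1*(-15)) - 29159) = 26066*((-128 + 15) - 29159) = 26066*(-113 - 29159) = 26066*(-29272) = -763003952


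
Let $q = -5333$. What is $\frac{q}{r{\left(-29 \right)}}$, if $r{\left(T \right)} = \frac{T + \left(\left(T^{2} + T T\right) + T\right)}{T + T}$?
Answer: $\frac{5333}{28} \approx 190.46$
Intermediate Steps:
$r{\left(T \right)} = \frac{2 T + 2 T^{2}}{2 T}$ ($r{\left(T \right)} = \frac{T + \left(\left(T^{2} + T^{2}\right) + T\right)}{2 T} = \left(T + \left(2 T^{2} + T\right)\right) \frac{1}{2 T} = \left(T + \left(T + 2 T^{2}\right)\right) \frac{1}{2 T} = \left(2 T + 2 T^{2}\right) \frac{1}{2 T} = \frac{2 T + 2 T^{2}}{2 T}$)
$\frac{q}{r{\left(-29 \right)}} = - \frac{5333}{1 - 29} = - \frac{5333}{-28} = \left(-5333\right) \left(- \frac{1}{28}\right) = \frac{5333}{28}$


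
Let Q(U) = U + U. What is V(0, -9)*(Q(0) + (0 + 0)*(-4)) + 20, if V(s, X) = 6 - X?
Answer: 20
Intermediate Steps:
Q(U) = 2*U
V(0, -9)*(Q(0) + (0 + 0)*(-4)) + 20 = (6 - 1*(-9))*(2*0 + (0 + 0)*(-4)) + 20 = (6 + 9)*(0 + 0*(-4)) + 20 = 15*(0 + 0) + 20 = 15*0 + 20 = 0 + 20 = 20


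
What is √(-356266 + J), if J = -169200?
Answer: I*√525466 ≈ 724.89*I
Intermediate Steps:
√(-356266 + J) = √(-356266 - 169200) = √(-525466) = I*√525466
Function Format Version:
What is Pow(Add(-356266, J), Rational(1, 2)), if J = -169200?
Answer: Mul(I, Pow(525466, Rational(1, 2))) ≈ Mul(724.89, I)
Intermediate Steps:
Pow(Add(-356266, J), Rational(1, 2)) = Pow(Add(-356266, -169200), Rational(1, 2)) = Pow(-525466, Rational(1, 2)) = Mul(I, Pow(525466, Rational(1, 2)))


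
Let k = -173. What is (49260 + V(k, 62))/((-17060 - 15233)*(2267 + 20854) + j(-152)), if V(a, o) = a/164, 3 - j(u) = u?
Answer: -8078467/122449992872 ≈ -6.5974e-5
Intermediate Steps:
j(u) = 3 - u
V(a, o) = a/164 (V(a, o) = a*(1/164) = a/164)
(49260 + V(k, 62))/((-17060 - 15233)*(2267 + 20854) + j(-152)) = (49260 + (1/164)*(-173))/((-17060 - 15233)*(2267 + 20854) + (3 - 1*(-152))) = (49260 - 173/164)/(-32293*23121 + (3 + 152)) = 8078467/(164*(-746646453 + 155)) = (8078467/164)/(-746646298) = (8078467/164)*(-1/746646298) = -8078467/122449992872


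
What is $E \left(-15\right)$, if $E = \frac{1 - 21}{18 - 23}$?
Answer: $-60$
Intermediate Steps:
$E = 4$ ($E = - \frac{20}{-5} = \left(-20\right) \left(- \frac{1}{5}\right) = 4$)
$E \left(-15\right) = 4 \left(-15\right) = -60$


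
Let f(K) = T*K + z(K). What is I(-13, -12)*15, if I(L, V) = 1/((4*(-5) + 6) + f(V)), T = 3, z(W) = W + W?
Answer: -15/74 ≈ -0.20270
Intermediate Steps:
z(W) = 2*W
f(K) = 5*K (f(K) = 3*K + 2*K = 5*K)
I(L, V) = 1/(-14 + 5*V) (I(L, V) = 1/((4*(-5) + 6) + 5*V) = 1/((-20 + 6) + 5*V) = 1/(-14 + 5*V))
I(-13, -12)*15 = 15/(-14 + 5*(-12)) = 15/(-14 - 60) = 15/(-74) = -1/74*15 = -15/74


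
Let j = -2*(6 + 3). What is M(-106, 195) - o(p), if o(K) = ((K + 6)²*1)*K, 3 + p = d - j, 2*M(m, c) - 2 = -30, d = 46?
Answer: -273843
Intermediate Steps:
M(m, c) = -14 (M(m, c) = 1 + (½)*(-30) = 1 - 15 = -14)
j = -18 (j = -2*9 = -18)
p = 61 (p = -3 + (46 - 1*(-18)) = -3 + (46 + 18) = -3 + 64 = 61)
o(K) = K*(6 + K)² (o(K) = ((6 + K)²*1)*K = (6 + K)²*K = K*(6 + K)²)
M(-106, 195) - o(p) = -14 - 61*(6 + 61)² = -14 - 61*67² = -14 - 61*4489 = -14 - 1*273829 = -14 - 273829 = -273843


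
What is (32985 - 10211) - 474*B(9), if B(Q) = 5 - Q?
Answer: 24670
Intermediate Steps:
(32985 - 10211) - 474*B(9) = (32985 - 10211) - 474*(5 - 1*9) = 22774 - 474*(5 - 9) = 22774 - 474*(-4) = 22774 + 1896 = 24670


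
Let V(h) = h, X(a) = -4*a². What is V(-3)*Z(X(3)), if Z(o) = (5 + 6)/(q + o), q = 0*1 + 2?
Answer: 33/34 ≈ 0.97059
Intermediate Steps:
q = 2 (q = 0 + 2 = 2)
Z(o) = 11/(2 + o) (Z(o) = (5 + 6)/(2 + o) = 11/(2 + o))
V(-3)*Z(X(3)) = -33/(2 - 4*3²) = -33/(2 - 4*9) = -33/(2 - 36) = -33/(-34) = -33*(-1)/34 = -3*(-11/34) = 33/34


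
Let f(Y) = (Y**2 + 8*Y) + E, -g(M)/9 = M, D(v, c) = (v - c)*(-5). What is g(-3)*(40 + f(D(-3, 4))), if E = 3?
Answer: 41796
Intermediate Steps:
D(v, c) = -5*v + 5*c
g(M) = -9*M
f(Y) = 3 + Y**2 + 8*Y (f(Y) = (Y**2 + 8*Y) + 3 = 3 + Y**2 + 8*Y)
g(-3)*(40 + f(D(-3, 4))) = (-9*(-3))*(40 + (3 + (-5*(-3) + 5*4)**2 + 8*(-5*(-3) + 5*4))) = 27*(40 + (3 + (15 + 20)**2 + 8*(15 + 20))) = 27*(40 + (3 + 35**2 + 8*35)) = 27*(40 + (3 + 1225 + 280)) = 27*(40 + 1508) = 27*1548 = 41796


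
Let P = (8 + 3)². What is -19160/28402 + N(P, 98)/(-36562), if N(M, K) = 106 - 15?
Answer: -351556251/519216962 ≈ -0.67709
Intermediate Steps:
P = 121 (P = 11² = 121)
N(M, K) = 91
-19160/28402 + N(P, 98)/(-36562) = -19160/28402 + 91/(-36562) = -19160*1/28402 + 91*(-1/36562) = -9580/14201 - 91/36562 = -351556251/519216962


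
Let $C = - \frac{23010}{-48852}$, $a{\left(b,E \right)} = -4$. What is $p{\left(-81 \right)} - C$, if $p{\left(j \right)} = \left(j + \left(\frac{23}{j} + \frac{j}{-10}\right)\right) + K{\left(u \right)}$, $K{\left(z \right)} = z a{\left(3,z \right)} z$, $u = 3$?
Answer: $- \frac{1021436}{9315} \approx -109.65$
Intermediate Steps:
$K{\left(z \right)} = - 4 z^{2}$ ($K{\left(z \right)} = z \left(-4\right) z = - 4 z z = - 4 z^{2}$)
$C = \frac{65}{138}$ ($C = \left(-23010\right) \left(- \frac{1}{48852}\right) = \frac{65}{138} \approx 0.47101$)
$p{\left(j \right)} = -36 + \frac{23}{j} + \frac{9 j}{10}$ ($p{\left(j \right)} = \left(j + \left(\frac{23}{j} + \frac{j}{-10}\right)\right) - 4 \cdot 3^{2} = \left(j + \left(\frac{23}{j} + j \left(- \frac{1}{10}\right)\right)\right) - 36 = \left(j - \left(- \frac{23}{j} + \frac{j}{10}\right)\right) - 36 = \left(\frac{23}{j} + \frac{9 j}{10}\right) - 36 = -36 + \frac{23}{j} + \frac{9 j}{10}$)
$p{\left(-81 \right)} - C = \left(-36 + \frac{23}{-81} + \frac{9}{10} \left(-81\right)\right) - \frac{65}{138} = \left(-36 + 23 \left(- \frac{1}{81}\right) - \frac{729}{10}\right) - \frac{65}{138} = \left(-36 - \frac{23}{81} - \frac{729}{10}\right) - \frac{65}{138} = - \frac{88439}{810} - \frac{65}{138} = - \frac{1021436}{9315}$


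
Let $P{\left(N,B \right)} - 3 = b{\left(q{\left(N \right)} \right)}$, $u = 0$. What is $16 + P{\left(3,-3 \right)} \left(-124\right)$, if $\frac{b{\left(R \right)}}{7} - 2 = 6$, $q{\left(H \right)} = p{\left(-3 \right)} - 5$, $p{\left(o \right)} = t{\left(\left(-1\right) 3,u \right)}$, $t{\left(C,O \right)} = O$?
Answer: $-7300$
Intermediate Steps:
$p{\left(o \right)} = 0$
$q{\left(H \right)} = -5$ ($q{\left(H \right)} = 0 - 5 = -5$)
$b{\left(R \right)} = 56$ ($b{\left(R \right)} = 14 + 7 \cdot 6 = 14 + 42 = 56$)
$P{\left(N,B \right)} = 59$ ($P{\left(N,B \right)} = 3 + 56 = 59$)
$16 + P{\left(3,-3 \right)} \left(-124\right) = 16 + 59 \left(-124\right) = 16 - 7316 = -7300$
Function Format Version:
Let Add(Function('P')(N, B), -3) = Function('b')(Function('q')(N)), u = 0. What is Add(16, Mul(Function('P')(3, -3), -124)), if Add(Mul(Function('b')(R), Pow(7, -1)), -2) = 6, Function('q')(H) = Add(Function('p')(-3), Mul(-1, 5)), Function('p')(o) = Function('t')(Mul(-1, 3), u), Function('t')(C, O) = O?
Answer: -7300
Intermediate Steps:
Function('p')(o) = 0
Function('q')(H) = -5 (Function('q')(H) = Add(0, Mul(-1, 5)) = Add(0, -5) = -5)
Function('b')(R) = 56 (Function('b')(R) = Add(14, Mul(7, 6)) = Add(14, 42) = 56)
Function('P')(N, B) = 59 (Function('P')(N, B) = Add(3, 56) = 59)
Add(16, Mul(Function('P')(3, -3), -124)) = Add(16, Mul(59, -124)) = Add(16, -7316) = -7300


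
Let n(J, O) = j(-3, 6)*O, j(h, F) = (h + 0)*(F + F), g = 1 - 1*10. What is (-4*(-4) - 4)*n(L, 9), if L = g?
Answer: -3888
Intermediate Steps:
g = -9 (g = 1 - 10 = -9)
j(h, F) = 2*F*h (j(h, F) = h*(2*F) = 2*F*h)
L = -9
n(J, O) = -36*O (n(J, O) = (2*6*(-3))*O = -36*O)
(-4*(-4) - 4)*n(L, 9) = (-4*(-4) - 4)*(-36*9) = (16 - 4)*(-324) = 12*(-324) = -3888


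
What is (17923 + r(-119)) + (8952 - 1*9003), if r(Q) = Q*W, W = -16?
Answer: 19776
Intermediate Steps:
r(Q) = -16*Q (r(Q) = Q*(-16) = -16*Q)
(17923 + r(-119)) + (8952 - 1*9003) = (17923 - 16*(-119)) + (8952 - 1*9003) = (17923 + 1904) + (8952 - 9003) = 19827 - 51 = 19776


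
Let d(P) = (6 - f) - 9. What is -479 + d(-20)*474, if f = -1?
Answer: -1427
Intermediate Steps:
d(P) = -2 (d(P) = (6 - 1*(-1)) - 9 = (6 + 1) - 9 = 7 - 9 = -2)
-479 + d(-20)*474 = -479 - 2*474 = -479 - 948 = -1427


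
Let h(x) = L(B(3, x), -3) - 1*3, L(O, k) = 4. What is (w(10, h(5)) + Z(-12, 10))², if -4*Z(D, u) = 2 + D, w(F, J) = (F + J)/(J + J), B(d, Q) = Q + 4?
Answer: 64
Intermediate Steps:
B(d, Q) = 4 + Q
h(x) = 1 (h(x) = 4 - 1*3 = 4 - 3 = 1)
w(F, J) = (F + J)/(2*J) (w(F, J) = (F + J)/((2*J)) = (F + J)*(1/(2*J)) = (F + J)/(2*J))
Z(D, u) = -½ - D/4 (Z(D, u) = -(2 + D)/4 = -½ - D/4)
(w(10, h(5)) + Z(-12, 10))² = ((½)*(10 + 1)/1 + (-½ - ¼*(-12)))² = ((½)*1*11 + (-½ + 3))² = (11/2 + 5/2)² = 8² = 64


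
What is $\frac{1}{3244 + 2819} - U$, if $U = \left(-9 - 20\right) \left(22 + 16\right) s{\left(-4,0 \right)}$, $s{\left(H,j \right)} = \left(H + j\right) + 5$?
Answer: $\frac{6681427}{6063} \approx 1102.0$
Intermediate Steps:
$s{\left(H,j \right)} = 5 + H + j$
$U = -1102$ ($U = \left(-9 - 20\right) \left(22 + 16\right) \left(5 - 4 + 0\right) = \left(-29\right) 38 \cdot 1 = \left(-1102\right) 1 = -1102$)
$\frac{1}{3244 + 2819} - U = \frac{1}{3244 + 2819} - -1102 = \frac{1}{6063} + 1102 = \frac{6681427}{6063}$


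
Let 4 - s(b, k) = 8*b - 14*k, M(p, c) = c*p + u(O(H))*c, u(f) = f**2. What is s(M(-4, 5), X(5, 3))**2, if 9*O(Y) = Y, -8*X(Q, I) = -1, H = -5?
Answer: 2470388209/104976 ≈ 23533.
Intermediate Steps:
X(Q, I) = 1/8 (X(Q, I) = -1/8*(-1) = 1/8)
O(Y) = Y/9
M(p, c) = 25*c/81 + c*p (M(p, c) = c*p + ((1/9)*(-5))**2*c = c*p + (-5/9)**2*c = c*p + 25*c/81 = 25*c/81 + c*p)
s(b, k) = 4 - 8*b + 14*k (s(b, k) = 4 - (8*b - 14*k) = 4 - (-14*k + 8*b) = 4 + (-8*b + 14*k) = 4 - 8*b + 14*k)
s(M(-4, 5), X(5, 3))**2 = (4 - 8*5*(25 + 81*(-4))/81 + 14*(1/8))**2 = (4 - 8*5*(25 - 324)/81 + 7/4)**2 = (4 - 8*5*(-299)/81 + 7/4)**2 = (4 - 8*(-1495/81) + 7/4)**2 = (4 + 11960/81 + 7/4)**2 = (49703/324)**2 = 2470388209/104976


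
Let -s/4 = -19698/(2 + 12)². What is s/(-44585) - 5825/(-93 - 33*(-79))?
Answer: -260718253/112086690 ≈ -2.3260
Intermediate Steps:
s = 402 (s = -(-78792)/((2 + 12)²) = -(-78792)/(14²) = -(-78792)/196 = -4*(-201/2) = 402)
s/(-44585) - 5825/(-93 - 33*(-79)) = 402/(-44585) - 5825/(-93 - 33*(-79)) = 402*(-1/44585) - 5825/(-93 + 2607) = -402/44585 - 5825/2514 = -260718253/112086690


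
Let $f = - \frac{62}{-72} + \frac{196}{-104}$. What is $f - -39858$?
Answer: $\frac{18653065}{468} \approx 39857.0$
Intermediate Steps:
$f = - \frac{479}{468}$ ($f = \left(-62\right) \left(- \frac{1}{72}\right) + 196 \left(- \frac{1}{104}\right) = \frac{31}{36} - \frac{49}{26} = - \frac{479}{468} \approx -1.0235$)
$f - -39858 = - \frac{479}{468} - -39858 = - \frac{479}{468} + 39858 = \frac{18653065}{468}$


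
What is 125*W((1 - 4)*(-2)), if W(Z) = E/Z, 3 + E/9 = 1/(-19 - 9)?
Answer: -31875/56 ≈ -569.20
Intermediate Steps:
E = -765/28 (E = -27 + 9/(-19 - 9) = -27 + 9/(-28) = -27 + 9*(-1/28) = -27 - 9/28 = -765/28 ≈ -27.321)
W(Z) = -765/(28*Z)
125*W((1 - 4)*(-2)) = 125*(-765*(-1/(2*(1 - 4)))/28) = 125*(-765/(28*((-3*(-2))))) = 125*(-765/28/6) = 125*(-765/28*⅙) = 125*(-255/56) = -31875/56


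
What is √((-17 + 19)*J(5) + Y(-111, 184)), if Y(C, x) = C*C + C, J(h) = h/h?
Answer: 2*√3053 ≈ 110.51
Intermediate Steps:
J(h) = 1
Y(C, x) = C + C² (Y(C, x) = C² + C = C + C²)
√((-17 + 19)*J(5) + Y(-111, 184)) = √((-17 + 19)*1 - 111*(1 - 111)) = √(2*1 - 111*(-110)) = √(2 + 12210) = √12212 = 2*√3053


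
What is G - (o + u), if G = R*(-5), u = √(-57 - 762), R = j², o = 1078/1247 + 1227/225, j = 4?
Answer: -8072873/93525 - 3*I*√91 ≈ -86.318 - 28.618*I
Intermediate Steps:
o = 590873/93525 (o = 1078*(1/1247) + 1227*(1/225) = 1078/1247 + 409/75 = 590873/93525 ≈ 6.3178)
R = 16 (R = 4² = 16)
u = 3*I*√91 (u = √(-819) = 3*I*√91 ≈ 28.618*I)
G = -80 (G = 16*(-5) = -80)
G - (o + u) = -80 - (590873/93525 + 3*I*√91) = -80 + (-590873/93525 - 3*I*√91) = -8072873/93525 - 3*I*√91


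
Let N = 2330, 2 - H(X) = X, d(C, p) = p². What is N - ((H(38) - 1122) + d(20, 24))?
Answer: 2912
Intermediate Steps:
H(X) = 2 - X
N - ((H(38) - 1122) + d(20, 24)) = 2330 - (((2 - 1*38) - 1122) + 24²) = 2330 - (((2 - 38) - 1122) + 576) = 2330 - ((-36 - 1122) + 576) = 2330 - (-1158 + 576) = 2330 - 1*(-582) = 2330 + 582 = 2912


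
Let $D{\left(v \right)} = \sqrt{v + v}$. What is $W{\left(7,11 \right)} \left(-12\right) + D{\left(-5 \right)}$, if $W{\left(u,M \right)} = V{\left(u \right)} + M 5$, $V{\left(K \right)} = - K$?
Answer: $-576 + i \sqrt{10} \approx -576.0 + 3.1623 i$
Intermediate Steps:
$W{\left(u,M \right)} = - u + 5 M$ ($W{\left(u,M \right)} = - u + M 5 = - u + 5 M$)
$D{\left(v \right)} = \sqrt{2} \sqrt{v}$ ($D{\left(v \right)} = \sqrt{2 v} = \sqrt{2} \sqrt{v}$)
$W{\left(7,11 \right)} \left(-12\right) + D{\left(-5 \right)} = \left(\left(-1\right) 7 + 5 \cdot 11\right) \left(-12\right) + \sqrt{2} \sqrt{-5} = \left(-7 + 55\right) \left(-12\right) + \sqrt{2} i \sqrt{5} = 48 \left(-12\right) + i \sqrt{10} = -576 + i \sqrt{10}$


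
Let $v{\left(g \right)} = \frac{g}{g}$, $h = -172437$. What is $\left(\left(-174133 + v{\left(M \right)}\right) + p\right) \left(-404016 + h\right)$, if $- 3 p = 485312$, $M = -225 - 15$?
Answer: $193632099908$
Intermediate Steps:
$M = -240$ ($M = -225 - 15 = -240$)
$v{\left(g \right)} = 1$
$p = - \frac{485312}{3}$ ($p = \left(- \frac{1}{3}\right) 485312 = - \frac{485312}{3} \approx -1.6177 \cdot 10^{5}$)
$\left(\left(-174133 + v{\left(M \right)}\right) + p\right) \left(-404016 + h\right) = \left(\left(-174133 + 1\right) - \frac{485312}{3}\right) \left(-404016 - 172437\right) = \left(-174132 - \frac{485312}{3}\right) \left(-576453\right) = \left(- \frac{1007708}{3}\right) \left(-576453\right) = 193632099908$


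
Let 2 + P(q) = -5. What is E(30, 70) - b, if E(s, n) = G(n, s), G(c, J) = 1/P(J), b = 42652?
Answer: -298565/7 ≈ -42652.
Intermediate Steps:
P(q) = -7 (P(q) = -2 - 5 = -7)
G(c, J) = -⅐ (G(c, J) = 1/(-7) = -⅐)
E(s, n) = -⅐
E(30, 70) - b = -⅐ - 1*42652 = -⅐ - 42652 = -298565/7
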